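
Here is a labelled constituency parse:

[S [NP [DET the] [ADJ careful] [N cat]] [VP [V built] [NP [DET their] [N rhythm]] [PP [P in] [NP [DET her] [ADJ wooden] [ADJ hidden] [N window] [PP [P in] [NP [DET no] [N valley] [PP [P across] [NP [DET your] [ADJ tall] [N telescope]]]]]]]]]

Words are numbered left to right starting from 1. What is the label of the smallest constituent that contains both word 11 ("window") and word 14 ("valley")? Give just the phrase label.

NP

The smallest bracket enclosing both words is [NP her wooden hidden window in no valley across your tall telescope], so the label is NP.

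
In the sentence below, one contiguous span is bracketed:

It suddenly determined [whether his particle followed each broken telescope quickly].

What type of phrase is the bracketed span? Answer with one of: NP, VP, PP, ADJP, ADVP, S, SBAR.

SBAR

The span is built around the complementizer "whether" — a subordinate clause (SBAR).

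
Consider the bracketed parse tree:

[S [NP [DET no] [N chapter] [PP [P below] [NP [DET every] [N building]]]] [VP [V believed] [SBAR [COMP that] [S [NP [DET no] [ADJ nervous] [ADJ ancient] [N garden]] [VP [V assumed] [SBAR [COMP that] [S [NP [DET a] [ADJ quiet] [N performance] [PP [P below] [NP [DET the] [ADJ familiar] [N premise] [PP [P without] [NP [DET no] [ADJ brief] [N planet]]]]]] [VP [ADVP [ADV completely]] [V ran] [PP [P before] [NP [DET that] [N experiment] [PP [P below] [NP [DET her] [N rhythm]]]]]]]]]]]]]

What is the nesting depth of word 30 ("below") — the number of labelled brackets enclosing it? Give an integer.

Counting open brackets not yet closed at "below": [S [VP [SBAR [S [VP [SBAR [S [VP [PP [NP [PP [P = 12.

12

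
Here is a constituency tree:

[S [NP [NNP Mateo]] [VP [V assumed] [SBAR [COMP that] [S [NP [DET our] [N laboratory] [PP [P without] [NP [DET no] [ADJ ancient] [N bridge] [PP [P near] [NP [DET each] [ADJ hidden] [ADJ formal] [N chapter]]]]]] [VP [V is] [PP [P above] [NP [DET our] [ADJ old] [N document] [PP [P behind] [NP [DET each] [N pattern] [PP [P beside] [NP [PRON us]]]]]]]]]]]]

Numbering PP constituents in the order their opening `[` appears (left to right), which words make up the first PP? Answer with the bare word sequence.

without no ancient bridge near each hidden formal chapter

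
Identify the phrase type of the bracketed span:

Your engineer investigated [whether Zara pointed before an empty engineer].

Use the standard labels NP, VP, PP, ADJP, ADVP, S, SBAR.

The bracketed span "whether Zara pointed before an empty engineer" is headed by "whether", making it a subordinate clause (SBAR).

SBAR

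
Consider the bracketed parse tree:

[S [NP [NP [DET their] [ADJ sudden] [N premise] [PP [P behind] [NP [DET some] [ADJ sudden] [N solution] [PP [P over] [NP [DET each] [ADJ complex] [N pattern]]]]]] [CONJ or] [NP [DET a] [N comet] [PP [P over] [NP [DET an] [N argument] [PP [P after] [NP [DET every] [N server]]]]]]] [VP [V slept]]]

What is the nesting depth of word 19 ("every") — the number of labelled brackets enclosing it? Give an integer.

8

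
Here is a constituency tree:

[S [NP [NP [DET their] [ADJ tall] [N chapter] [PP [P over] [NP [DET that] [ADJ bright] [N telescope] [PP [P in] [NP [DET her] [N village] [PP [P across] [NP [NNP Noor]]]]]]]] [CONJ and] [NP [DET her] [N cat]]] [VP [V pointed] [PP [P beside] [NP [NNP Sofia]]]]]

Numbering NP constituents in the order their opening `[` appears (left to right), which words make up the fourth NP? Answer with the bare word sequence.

her village across Noor

In left-to-right order the NP constituents are "their tall chapter over that bright telescope in her village across Noor and her cat"; "their tall chapter over that bright telescope in her village across Noor"; "that bright telescope in her village across Noor"; "her village across Noor"; "Noor"; "her cat"; "Sofia". Number 4 is "her village across Noor".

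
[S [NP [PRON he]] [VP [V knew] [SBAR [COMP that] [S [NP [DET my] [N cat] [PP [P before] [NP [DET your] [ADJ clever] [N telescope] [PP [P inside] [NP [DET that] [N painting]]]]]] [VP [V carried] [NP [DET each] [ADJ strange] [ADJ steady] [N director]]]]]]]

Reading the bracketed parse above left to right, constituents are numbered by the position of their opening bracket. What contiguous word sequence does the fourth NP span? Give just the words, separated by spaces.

that painting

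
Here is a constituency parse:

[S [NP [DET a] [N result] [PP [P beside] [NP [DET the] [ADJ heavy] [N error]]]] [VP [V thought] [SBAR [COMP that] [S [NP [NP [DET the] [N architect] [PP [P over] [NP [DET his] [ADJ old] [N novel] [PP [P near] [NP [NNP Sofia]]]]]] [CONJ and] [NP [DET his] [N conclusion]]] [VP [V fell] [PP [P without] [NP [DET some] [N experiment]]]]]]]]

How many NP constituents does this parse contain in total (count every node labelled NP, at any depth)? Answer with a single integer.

The NP constituents are: [NP a result beside the heavy error]; [NP the heavy error]; [NP the architect over his old novel near Sofia and his conclusion]; [NP the architect over his old novel near Sofia]; [NP his old novel near Sofia]; [NP Sofia] …. Total: 8.

8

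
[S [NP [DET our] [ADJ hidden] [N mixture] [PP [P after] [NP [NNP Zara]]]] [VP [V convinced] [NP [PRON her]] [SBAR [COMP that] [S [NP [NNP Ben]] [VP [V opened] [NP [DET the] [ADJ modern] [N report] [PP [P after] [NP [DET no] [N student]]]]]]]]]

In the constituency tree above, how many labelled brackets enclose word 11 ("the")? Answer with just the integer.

7

The word sits inside DET, which is inside NP, inside VP, inside S, inside SBAR, inside VP, inside S — 7 brackets in all.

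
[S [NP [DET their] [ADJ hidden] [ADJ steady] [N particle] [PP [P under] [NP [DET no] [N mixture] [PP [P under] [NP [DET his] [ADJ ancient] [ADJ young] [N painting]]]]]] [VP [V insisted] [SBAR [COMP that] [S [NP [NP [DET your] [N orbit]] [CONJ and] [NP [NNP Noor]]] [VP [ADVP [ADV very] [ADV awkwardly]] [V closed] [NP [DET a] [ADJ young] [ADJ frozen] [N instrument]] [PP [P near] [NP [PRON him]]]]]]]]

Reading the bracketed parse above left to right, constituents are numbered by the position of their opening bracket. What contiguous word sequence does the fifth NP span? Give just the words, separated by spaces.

The NP opening brackets appear, in order, over: "their hidden steady particle under no mixture under his ancient young painting"; "no mixture under his ancient young painting"; "his ancient young painting"; "your orbit and Noor"; "your orbit"; "Noor"; "a young frozen instrument"; "him". The fifth one spans "your orbit".

your orbit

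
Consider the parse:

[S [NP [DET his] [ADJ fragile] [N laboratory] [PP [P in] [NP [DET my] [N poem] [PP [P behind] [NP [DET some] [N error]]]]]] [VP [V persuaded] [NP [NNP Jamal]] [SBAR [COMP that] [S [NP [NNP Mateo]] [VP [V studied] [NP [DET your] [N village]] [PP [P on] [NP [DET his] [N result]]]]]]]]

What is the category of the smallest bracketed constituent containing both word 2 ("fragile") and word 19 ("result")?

S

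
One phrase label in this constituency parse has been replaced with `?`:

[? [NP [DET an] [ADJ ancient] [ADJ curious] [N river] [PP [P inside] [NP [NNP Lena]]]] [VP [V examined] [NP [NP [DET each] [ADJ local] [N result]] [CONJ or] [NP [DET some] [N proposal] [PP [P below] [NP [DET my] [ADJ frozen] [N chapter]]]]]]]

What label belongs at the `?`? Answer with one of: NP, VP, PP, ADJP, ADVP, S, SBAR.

Looking at what the `?` directly dominates — NP, VP — this is a clause (S).

S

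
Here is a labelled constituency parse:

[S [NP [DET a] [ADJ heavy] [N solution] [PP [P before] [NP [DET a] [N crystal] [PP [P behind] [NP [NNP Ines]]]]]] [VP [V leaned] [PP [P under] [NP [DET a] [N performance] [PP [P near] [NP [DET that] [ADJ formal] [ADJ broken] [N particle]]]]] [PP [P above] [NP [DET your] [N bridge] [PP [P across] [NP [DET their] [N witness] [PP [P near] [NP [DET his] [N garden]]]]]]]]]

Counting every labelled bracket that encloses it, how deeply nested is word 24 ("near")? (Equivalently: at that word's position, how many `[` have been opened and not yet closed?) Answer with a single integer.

Path from the root down to the word: S → VP → PP → NP → PP → NP → PP → P. That is 8 enclosing brackets.

8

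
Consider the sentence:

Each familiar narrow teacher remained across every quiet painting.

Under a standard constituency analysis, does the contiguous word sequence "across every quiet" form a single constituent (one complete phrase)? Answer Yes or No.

The smallest constituent containing the whole sequence is the prepositional phrase [PP across every quiet painting], but the sequence is only part of it — it straddles the boundary between preposition "across" and noun phrase "every quiet painting".

No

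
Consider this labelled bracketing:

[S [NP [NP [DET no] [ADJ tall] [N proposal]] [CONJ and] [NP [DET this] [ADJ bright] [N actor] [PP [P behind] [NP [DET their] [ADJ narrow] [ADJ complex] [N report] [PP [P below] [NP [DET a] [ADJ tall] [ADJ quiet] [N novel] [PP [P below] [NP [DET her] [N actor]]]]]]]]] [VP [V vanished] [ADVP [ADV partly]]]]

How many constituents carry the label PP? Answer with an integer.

Scanning left to right, an opening `[PP` appears at word positions 8, 13, 18 — 3 in total.

3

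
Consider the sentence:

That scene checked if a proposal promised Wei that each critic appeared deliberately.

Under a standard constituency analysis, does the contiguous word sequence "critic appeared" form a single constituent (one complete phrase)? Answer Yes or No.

No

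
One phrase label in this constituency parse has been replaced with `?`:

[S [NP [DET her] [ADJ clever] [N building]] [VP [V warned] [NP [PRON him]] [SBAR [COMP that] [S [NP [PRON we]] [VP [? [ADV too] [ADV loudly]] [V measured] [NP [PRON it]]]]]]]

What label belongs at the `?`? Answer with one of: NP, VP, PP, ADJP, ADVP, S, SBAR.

ADVP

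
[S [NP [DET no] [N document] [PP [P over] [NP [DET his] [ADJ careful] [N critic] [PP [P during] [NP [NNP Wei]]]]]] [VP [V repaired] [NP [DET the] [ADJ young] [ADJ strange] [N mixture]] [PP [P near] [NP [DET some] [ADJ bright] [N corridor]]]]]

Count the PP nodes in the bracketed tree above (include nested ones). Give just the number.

3

The PP constituents are: [PP over his careful critic during Wei]; [PP during Wei]; [PP near some bright corridor]. Total: 3.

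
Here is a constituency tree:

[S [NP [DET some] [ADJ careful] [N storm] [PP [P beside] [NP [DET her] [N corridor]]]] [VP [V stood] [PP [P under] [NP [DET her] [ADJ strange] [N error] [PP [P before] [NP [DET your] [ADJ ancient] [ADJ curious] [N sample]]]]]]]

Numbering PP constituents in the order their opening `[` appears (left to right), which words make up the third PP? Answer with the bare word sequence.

before your ancient curious sample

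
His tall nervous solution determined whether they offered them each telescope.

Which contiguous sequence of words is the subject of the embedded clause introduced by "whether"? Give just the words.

they

"they" is the NP that combines with the VP headed by "offered" to form the embedded clause introduced by "whether" — the subject.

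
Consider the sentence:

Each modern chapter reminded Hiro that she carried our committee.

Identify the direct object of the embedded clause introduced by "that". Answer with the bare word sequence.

The verb of the embedded clause introduced by "that" is "carried"; its direct object is the NP "our committee".

our committee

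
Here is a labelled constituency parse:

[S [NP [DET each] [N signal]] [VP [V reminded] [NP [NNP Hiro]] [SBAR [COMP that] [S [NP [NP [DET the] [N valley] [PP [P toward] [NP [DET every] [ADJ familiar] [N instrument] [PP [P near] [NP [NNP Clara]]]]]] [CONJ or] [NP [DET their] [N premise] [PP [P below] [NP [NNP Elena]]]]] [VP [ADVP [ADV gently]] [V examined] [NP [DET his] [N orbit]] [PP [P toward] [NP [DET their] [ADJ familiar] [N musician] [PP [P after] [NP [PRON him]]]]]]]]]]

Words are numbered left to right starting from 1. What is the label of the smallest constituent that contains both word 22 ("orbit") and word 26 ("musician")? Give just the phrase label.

Word 22 lies under S → VP → SBAR → S → VP → NP → N; word 26 lies under S → VP → SBAR → S → VP → PP → NP → N. The lowest shared node is the VP.

VP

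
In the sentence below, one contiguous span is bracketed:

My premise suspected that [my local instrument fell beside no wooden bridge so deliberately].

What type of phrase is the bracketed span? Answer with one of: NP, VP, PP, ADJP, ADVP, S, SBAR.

The span is built around the head "fell" — a clause (S).

S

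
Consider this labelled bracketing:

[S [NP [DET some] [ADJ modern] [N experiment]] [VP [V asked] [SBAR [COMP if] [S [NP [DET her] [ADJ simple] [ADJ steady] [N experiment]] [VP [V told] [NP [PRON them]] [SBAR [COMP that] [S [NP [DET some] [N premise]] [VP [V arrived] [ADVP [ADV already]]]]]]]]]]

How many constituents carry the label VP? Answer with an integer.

3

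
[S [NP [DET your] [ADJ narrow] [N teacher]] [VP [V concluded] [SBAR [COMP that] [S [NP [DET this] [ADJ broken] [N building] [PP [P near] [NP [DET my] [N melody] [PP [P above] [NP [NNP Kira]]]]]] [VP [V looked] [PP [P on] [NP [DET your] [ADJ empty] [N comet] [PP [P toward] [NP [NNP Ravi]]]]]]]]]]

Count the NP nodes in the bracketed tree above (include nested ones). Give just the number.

6

The NP constituents are: [NP your narrow teacher]; [NP this broken building near my melody above Kira]; [NP my melody above Kira]; [NP Kira]; [NP your empty comet toward Ravi]; [NP Ravi]. Total: 6.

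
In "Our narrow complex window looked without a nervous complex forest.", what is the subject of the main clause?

our narrow complex window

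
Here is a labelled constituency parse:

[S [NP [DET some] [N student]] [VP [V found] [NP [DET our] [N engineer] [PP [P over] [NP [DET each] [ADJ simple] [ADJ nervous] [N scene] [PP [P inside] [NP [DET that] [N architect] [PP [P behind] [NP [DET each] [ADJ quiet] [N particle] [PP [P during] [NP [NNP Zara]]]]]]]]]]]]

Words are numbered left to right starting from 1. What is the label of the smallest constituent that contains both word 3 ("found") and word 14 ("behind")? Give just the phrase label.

VP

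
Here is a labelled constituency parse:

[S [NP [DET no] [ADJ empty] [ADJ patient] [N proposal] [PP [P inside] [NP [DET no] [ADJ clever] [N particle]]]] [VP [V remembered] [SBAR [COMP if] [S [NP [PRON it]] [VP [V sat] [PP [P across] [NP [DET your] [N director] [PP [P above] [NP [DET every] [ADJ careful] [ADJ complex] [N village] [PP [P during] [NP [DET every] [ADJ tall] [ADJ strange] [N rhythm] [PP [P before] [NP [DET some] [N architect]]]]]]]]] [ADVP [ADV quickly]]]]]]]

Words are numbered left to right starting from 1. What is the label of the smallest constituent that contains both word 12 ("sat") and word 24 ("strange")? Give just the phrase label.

VP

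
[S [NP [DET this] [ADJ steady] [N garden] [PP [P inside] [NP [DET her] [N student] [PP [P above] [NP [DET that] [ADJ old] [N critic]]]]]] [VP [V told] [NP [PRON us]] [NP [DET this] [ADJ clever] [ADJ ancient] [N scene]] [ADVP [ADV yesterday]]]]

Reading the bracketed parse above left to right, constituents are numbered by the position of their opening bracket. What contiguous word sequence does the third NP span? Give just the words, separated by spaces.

The NP opening brackets appear, in order, over: "this steady garden inside her student above that old critic"; "her student above that old critic"; "that old critic"; "us"; "this clever ancient scene". The third one spans "that old critic".

that old critic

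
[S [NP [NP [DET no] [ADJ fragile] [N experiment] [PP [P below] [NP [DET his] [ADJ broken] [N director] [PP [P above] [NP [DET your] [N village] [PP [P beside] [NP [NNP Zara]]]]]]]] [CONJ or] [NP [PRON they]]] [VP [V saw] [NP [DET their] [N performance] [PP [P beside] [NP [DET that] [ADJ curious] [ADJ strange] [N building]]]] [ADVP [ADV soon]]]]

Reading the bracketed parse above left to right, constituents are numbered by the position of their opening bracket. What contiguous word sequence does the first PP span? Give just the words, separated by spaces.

below his broken director above your village beside Zara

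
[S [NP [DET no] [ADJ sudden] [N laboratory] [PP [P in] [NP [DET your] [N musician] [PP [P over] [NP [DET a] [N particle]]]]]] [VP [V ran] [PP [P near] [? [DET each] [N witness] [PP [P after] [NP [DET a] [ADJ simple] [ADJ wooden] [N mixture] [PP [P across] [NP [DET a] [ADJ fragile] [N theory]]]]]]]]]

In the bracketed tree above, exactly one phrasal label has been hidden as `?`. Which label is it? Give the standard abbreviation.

The `?` node immediately contains: DET 'each', N 'witness', PP. That is the internal structure of a noun phrase, so the label is NP.

NP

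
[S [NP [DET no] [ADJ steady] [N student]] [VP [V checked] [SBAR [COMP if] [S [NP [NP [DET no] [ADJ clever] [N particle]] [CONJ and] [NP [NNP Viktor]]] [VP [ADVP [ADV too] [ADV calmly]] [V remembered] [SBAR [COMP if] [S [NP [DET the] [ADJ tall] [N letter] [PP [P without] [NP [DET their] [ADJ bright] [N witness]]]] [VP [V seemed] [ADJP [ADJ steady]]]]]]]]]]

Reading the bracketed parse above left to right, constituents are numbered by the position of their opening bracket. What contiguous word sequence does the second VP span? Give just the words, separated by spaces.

too calmly remembered if the tall letter without their bright witness seemed steady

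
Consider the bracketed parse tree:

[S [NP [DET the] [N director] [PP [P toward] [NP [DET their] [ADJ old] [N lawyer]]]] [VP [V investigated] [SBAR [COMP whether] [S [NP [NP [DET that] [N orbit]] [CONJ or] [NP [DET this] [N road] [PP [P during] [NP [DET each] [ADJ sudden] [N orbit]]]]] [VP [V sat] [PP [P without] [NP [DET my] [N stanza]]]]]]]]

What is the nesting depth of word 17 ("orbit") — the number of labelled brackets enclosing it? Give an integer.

9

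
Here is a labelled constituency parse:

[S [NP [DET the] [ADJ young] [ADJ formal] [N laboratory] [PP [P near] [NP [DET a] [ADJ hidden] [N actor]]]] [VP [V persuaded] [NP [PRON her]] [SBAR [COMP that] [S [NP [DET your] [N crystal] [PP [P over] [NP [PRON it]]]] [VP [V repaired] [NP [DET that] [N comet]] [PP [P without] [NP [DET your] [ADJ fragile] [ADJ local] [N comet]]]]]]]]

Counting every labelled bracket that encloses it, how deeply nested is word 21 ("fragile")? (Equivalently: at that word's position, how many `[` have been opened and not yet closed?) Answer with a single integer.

8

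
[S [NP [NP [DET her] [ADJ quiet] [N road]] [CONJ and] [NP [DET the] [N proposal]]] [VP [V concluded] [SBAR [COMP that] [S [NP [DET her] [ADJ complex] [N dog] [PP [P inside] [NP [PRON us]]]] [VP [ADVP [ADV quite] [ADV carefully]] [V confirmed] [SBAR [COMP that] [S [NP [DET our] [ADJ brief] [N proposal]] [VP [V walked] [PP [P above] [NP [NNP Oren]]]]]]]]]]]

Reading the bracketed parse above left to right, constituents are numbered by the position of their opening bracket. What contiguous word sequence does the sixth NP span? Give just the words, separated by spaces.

our brief proposal

Opening `[NP` markers occur at word positions 1, 1, 5, 9, 13, 18, 23; the sixth of these opens the constituent [NP our brief proposal].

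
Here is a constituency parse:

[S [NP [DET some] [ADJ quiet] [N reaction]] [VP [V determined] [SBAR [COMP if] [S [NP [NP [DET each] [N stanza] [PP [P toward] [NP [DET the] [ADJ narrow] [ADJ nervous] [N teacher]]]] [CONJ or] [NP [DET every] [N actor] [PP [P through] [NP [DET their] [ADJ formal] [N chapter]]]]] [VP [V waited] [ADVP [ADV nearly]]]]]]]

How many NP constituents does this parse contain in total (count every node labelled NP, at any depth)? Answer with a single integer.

6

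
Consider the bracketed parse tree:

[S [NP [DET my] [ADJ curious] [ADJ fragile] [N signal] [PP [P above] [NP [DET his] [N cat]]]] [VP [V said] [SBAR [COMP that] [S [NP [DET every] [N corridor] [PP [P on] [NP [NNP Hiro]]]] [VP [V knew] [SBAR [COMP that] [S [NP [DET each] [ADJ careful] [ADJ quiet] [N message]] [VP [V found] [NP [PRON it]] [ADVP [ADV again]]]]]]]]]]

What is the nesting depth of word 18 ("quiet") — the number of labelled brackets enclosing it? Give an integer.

Counting open brackets not yet closed at "quiet": [S [VP [SBAR [S [VP [SBAR [S [NP [ADJ = 9.

9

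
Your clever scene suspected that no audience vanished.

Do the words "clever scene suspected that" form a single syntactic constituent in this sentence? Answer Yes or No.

No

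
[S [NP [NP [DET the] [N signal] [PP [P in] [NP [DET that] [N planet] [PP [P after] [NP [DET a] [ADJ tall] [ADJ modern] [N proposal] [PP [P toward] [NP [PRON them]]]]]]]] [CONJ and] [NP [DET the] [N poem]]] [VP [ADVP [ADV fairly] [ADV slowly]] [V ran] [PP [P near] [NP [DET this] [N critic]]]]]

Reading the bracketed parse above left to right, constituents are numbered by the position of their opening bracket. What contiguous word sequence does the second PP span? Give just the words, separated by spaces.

after a tall modern proposal toward them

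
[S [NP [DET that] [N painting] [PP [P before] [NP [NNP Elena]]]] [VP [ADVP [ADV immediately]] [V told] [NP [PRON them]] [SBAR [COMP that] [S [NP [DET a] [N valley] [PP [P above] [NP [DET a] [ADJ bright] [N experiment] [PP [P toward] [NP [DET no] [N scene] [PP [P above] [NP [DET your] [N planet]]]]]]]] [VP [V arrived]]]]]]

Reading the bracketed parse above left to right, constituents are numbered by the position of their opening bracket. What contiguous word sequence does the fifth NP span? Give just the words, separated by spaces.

a bright experiment toward no scene above your planet

Opening `[NP` markers occur at word positions 1, 4, 7, 9, 12, 16, 19; the fifth of these opens the constituent [NP a bright experiment toward no scene above your planet].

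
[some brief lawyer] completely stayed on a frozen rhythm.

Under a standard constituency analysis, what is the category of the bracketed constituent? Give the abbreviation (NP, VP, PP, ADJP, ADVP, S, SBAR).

NP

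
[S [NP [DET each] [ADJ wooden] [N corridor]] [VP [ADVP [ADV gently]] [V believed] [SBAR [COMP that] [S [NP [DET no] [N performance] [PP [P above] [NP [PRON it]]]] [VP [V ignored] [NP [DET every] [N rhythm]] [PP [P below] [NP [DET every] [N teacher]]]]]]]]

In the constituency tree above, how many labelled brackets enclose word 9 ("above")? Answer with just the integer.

7

Path from the root down to the word: S → VP → SBAR → S → NP → PP → P. That is 7 enclosing brackets.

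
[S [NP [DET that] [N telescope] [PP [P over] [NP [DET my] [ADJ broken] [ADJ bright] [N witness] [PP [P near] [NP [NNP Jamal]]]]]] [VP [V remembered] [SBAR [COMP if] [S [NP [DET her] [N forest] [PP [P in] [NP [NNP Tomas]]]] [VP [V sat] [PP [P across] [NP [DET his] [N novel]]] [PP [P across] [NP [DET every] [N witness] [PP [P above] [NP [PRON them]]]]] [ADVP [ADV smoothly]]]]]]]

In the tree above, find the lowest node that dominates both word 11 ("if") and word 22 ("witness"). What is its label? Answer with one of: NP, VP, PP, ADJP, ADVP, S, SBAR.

The smallest bracket enclosing both words is [SBAR if her forest in Tomas sat across his novel across every witness above them smoothly], so the label is SBAR.

SBAR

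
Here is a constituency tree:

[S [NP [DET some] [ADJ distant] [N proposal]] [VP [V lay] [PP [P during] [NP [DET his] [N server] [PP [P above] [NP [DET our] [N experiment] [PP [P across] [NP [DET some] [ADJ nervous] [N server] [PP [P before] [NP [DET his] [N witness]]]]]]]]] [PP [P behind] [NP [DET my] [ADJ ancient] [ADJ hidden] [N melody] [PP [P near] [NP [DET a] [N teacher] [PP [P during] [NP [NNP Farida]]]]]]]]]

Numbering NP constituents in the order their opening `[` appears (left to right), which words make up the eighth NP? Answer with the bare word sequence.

Farida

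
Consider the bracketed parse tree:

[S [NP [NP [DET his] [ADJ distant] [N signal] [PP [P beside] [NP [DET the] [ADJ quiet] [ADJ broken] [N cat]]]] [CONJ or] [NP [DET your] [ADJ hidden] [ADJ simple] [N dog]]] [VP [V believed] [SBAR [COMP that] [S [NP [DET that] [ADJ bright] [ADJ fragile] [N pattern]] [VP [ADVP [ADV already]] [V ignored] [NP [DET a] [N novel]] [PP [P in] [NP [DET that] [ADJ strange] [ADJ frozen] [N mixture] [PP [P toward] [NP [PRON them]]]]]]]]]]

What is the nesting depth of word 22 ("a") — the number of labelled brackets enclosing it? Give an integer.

7

The word sits inside DET, which is inside NP, inside VP, inside S, inside SBAR, inside VP, inside S — 7 brackets in all.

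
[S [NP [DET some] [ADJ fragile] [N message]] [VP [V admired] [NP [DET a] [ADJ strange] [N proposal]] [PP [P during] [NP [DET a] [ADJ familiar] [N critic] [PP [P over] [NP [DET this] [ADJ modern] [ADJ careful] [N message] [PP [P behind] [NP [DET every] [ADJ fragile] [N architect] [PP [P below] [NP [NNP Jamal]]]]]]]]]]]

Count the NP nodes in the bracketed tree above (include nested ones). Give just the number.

6

Listing each NP by its span: [NP some fragile message]; [NP a strange proposal]; [NP a familiar critic over this modern careful message behind every fragile architect below Jamal]; [NP this modern careful message behind every fragile architect below Jamal]; [NP every fragile architect below Jamal]; [NP Jamal] — that makes 6.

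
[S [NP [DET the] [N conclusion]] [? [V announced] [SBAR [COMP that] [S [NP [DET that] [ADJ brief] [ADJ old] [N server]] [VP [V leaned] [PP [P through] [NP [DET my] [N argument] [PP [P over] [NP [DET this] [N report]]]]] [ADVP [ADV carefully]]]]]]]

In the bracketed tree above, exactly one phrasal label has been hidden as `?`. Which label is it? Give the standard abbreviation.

A constituent whose immediate children are V 'announced', SBAR is a verb phrase: VP.

VP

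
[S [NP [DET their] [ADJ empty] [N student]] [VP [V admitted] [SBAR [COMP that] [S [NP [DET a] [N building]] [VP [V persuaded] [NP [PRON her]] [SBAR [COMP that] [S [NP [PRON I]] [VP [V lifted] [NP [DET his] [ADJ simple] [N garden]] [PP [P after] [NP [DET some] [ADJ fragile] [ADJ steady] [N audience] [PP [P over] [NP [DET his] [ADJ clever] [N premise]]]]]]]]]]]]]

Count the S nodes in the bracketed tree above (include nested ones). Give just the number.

3

The S constituents are: [S their empty student admitted that a building persuaded her that I lifted his simple garden after some fragile steady audience over his clever premise]; [S a building persuaded her that I lifted his simple garden after some fragile steady audience over his clever premise]; [S I lifted his simple garden after some fragile steady audience over his clever premise]. Total: 3.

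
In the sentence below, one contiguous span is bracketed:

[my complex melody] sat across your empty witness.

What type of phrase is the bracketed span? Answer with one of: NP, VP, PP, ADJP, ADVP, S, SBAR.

NP

The bracketed span "my complex melody" is headed by "melody", making it a noun phrase (NP).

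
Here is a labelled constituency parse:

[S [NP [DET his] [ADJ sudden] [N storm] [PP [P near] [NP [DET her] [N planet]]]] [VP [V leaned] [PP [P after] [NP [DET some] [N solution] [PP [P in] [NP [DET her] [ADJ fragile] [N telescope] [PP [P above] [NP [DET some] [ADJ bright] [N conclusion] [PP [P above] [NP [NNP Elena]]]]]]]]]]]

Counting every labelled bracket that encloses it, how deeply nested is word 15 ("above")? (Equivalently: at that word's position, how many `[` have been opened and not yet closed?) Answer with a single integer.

8

Path from the root down to the word: S → VP → PP → NP → PP → NP → PP → P. That is 8 enclosing brackets.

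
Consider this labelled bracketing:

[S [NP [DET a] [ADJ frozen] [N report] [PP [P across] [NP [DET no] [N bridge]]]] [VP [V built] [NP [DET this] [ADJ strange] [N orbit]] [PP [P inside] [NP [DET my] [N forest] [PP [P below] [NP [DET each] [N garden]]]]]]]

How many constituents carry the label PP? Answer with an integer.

3

Scanning left to right, an opening `[PP` appears at word positions 4, 11, 14 — 3 in total.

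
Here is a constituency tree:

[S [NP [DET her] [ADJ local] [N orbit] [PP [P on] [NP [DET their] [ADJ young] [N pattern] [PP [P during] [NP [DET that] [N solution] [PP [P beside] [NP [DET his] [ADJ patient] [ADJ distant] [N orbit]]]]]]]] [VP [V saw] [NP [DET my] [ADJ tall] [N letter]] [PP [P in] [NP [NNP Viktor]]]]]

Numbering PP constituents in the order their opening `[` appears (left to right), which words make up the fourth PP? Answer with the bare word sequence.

in Viktor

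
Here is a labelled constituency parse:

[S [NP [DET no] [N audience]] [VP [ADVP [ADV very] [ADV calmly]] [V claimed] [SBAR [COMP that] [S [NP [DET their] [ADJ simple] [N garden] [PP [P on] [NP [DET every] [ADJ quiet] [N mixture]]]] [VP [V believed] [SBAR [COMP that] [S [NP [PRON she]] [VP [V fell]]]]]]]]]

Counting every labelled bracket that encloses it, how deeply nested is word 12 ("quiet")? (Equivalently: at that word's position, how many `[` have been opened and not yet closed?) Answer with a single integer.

8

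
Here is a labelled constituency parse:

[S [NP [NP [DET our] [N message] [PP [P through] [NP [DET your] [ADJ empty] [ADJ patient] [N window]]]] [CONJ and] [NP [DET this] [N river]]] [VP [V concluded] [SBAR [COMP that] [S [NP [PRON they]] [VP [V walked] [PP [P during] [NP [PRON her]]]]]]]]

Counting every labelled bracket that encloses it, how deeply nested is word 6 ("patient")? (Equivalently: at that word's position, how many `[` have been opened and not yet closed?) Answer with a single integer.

Counting open brackets not yet closed at "patient": [S [NP [NP [PP [NP [ADJ = 6.

6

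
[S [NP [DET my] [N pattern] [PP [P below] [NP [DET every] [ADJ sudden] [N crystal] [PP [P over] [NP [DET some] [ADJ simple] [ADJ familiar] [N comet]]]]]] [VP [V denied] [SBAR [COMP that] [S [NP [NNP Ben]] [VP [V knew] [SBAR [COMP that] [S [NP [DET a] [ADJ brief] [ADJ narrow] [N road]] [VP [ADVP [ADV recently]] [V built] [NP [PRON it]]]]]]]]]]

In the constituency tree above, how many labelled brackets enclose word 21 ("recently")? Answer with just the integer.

10

Path from the root down to the word: S → VP → SBAR → S → VP → SBAR → S → VP → ADVP → ADV. That is 10 enclosing brackets.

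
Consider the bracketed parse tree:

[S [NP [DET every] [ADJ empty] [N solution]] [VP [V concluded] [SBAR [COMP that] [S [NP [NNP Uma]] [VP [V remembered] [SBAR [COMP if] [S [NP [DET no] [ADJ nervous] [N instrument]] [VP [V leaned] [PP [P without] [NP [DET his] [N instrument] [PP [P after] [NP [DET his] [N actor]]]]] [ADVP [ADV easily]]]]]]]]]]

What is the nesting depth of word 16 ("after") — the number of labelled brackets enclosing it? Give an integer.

12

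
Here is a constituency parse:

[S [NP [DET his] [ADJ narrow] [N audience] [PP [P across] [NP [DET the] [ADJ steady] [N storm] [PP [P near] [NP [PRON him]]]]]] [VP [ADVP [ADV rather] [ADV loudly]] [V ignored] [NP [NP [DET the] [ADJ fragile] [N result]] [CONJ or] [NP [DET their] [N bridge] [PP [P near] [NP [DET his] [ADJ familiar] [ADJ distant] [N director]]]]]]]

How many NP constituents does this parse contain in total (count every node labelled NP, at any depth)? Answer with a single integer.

7

Scanning left to right, an opening `[NP` appears at word positions 1, 5, 9, 13, 13, 17, 20 — 7 in total.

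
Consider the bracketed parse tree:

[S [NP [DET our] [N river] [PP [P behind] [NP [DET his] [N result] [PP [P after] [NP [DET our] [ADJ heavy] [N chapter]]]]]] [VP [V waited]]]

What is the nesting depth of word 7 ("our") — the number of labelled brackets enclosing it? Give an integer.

7

Path from the root down to the word: S → NP → PP → NP → PP → NP → DET. That is 7 enclosing brackets.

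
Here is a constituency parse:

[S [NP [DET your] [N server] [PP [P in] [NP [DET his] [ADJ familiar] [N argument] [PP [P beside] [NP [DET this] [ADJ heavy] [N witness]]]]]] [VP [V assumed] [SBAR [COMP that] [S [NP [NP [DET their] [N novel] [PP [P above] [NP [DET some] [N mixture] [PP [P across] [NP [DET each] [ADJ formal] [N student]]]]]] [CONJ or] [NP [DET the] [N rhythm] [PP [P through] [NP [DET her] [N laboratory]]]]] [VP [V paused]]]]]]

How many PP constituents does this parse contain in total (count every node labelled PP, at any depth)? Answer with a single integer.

5

Listing each PP by its span: [PP in his familiar argument beside this heavy witness]; [PP beside this heavy witness]; [PP above some mixture across each formal student]; [PP across each formal student]; [PP through her laboratory] — that makes 5.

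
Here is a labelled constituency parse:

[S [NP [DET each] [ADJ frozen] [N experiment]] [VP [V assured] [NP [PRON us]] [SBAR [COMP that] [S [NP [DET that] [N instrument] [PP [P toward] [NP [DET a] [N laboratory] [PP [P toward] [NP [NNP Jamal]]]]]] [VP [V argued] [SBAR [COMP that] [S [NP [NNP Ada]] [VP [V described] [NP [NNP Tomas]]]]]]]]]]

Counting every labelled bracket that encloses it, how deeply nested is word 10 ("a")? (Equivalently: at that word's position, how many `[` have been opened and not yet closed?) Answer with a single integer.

8

The word sits inside DET, which is inside NP, inside PP, inside NP, inside S, inside SBAR, inside VP, inside S — 8 brackets in all.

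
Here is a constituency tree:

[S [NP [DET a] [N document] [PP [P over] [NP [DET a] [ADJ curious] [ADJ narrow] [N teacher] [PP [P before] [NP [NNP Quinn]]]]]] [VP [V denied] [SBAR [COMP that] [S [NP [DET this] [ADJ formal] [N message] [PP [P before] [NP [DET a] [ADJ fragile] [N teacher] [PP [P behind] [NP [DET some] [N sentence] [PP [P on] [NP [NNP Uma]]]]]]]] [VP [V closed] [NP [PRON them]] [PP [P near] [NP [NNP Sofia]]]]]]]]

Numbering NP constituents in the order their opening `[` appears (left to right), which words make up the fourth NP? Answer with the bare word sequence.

The NP opening brackets appear, in order, over: "a document over a curious narrow teacher before Quinn"; "a curious narrow teacher before Quinn"; "Quinn"; "this formal message before a fragile teacher behind some sentence on Uma"; "a fragile teacher behind some sentence on Uma"; "some sentence on Uma"; "Uma"; "them"; "Sofia". The fourth one spans "this formal message before a fragile teacher behind some sentence on Uma".

this formal message before a fragile teacher behind some sentence on Uma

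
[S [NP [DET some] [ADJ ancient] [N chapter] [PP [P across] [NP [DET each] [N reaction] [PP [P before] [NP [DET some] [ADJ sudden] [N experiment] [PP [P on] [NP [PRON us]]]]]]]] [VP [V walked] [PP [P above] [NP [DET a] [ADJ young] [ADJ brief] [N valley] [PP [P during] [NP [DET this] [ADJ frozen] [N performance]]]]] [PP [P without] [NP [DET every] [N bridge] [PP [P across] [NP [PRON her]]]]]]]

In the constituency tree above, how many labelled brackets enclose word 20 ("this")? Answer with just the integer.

7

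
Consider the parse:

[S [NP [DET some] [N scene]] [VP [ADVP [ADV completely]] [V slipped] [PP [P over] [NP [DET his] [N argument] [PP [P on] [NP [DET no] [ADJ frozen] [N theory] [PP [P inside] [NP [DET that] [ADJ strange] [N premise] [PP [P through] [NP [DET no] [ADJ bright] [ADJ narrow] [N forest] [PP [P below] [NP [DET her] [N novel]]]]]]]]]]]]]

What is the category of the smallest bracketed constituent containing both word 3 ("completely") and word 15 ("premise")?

VP

The smallest bracket enclosing both words is [VP completely slipped over his argument on no frozen theory inside that strange premise through no bright narrow forest below her novel], so the label is VP.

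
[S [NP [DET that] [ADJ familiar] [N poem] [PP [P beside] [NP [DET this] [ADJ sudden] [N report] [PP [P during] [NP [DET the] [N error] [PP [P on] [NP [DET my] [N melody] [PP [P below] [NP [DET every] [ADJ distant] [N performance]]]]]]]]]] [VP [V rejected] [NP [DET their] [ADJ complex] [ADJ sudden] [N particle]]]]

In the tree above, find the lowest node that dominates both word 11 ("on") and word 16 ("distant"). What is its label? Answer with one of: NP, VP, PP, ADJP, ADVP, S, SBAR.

PP

Word 11 lies under S → NP → PP → NP → PP → NP → PP → P; word 16 lies under S → NP → PP → NP → PP → NP → PP → NP → PP → NP → ADJ. The lowest shared node is the PP.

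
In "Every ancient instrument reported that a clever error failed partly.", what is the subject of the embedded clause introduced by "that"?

The subject of the embedded clause introduced by "that" is the NP immediately before the verb "failed": "a clever error".

a clever error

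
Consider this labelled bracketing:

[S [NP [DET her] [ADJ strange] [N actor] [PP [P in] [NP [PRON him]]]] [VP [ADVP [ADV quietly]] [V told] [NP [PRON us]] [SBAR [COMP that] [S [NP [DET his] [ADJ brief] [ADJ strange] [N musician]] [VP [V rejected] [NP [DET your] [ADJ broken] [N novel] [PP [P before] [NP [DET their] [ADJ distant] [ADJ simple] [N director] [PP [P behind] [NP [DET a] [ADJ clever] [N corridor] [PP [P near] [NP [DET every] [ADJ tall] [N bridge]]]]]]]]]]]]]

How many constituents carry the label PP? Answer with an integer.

4

Scanning left to right, an opening `[PP` appears at word positions 4, 18, 23, 27 — 4 in total.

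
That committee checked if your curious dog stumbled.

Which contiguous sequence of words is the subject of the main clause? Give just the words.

that committee

In the main clause the verb is "checked"; the NP preceding it, "that committee", is the subject.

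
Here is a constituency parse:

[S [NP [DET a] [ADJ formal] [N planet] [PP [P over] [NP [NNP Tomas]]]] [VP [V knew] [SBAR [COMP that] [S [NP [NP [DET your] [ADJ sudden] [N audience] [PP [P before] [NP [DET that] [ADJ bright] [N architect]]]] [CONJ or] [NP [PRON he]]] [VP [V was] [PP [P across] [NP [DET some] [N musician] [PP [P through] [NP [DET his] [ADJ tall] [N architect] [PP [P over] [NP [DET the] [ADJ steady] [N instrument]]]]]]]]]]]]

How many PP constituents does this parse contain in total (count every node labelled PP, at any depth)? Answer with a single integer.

5

The PP constituents are: [PP over Tomas]; [PP before that bright architect]; [PP across some musician through his tall architect over the steady instrument]; [PP through his tall architect over the steady instrument]; [PP over the steady instrument]. Total: 5.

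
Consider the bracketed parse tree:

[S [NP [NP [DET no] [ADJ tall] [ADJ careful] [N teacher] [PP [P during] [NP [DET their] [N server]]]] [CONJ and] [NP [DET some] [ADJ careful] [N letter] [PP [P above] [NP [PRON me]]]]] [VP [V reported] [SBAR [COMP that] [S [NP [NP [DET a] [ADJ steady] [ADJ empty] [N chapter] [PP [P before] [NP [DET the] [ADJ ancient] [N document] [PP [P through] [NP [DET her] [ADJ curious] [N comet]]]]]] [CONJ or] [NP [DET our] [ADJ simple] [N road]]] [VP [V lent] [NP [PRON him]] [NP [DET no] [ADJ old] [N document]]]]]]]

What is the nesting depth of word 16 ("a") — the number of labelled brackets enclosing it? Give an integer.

7

Counting open brackets not yet closed at "a": [S [VP [SBAR [S [NP [NP [DET = 7.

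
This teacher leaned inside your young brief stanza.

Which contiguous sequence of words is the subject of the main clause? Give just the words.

this teacher

In the main clause the verb is "leaned"; the NP preceding it, "this teacher", is the subject.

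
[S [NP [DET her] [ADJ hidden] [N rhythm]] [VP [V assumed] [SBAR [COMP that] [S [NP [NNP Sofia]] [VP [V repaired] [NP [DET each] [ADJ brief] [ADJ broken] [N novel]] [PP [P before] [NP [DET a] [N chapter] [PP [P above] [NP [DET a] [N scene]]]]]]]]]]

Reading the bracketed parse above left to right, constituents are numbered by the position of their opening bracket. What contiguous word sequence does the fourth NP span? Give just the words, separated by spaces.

Opening `[NP` markers occur at word positions 1, 6, 8, 13, 16; the fourth of these opens the constituent [NP a chapter above a scene].

a chapter above a scene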